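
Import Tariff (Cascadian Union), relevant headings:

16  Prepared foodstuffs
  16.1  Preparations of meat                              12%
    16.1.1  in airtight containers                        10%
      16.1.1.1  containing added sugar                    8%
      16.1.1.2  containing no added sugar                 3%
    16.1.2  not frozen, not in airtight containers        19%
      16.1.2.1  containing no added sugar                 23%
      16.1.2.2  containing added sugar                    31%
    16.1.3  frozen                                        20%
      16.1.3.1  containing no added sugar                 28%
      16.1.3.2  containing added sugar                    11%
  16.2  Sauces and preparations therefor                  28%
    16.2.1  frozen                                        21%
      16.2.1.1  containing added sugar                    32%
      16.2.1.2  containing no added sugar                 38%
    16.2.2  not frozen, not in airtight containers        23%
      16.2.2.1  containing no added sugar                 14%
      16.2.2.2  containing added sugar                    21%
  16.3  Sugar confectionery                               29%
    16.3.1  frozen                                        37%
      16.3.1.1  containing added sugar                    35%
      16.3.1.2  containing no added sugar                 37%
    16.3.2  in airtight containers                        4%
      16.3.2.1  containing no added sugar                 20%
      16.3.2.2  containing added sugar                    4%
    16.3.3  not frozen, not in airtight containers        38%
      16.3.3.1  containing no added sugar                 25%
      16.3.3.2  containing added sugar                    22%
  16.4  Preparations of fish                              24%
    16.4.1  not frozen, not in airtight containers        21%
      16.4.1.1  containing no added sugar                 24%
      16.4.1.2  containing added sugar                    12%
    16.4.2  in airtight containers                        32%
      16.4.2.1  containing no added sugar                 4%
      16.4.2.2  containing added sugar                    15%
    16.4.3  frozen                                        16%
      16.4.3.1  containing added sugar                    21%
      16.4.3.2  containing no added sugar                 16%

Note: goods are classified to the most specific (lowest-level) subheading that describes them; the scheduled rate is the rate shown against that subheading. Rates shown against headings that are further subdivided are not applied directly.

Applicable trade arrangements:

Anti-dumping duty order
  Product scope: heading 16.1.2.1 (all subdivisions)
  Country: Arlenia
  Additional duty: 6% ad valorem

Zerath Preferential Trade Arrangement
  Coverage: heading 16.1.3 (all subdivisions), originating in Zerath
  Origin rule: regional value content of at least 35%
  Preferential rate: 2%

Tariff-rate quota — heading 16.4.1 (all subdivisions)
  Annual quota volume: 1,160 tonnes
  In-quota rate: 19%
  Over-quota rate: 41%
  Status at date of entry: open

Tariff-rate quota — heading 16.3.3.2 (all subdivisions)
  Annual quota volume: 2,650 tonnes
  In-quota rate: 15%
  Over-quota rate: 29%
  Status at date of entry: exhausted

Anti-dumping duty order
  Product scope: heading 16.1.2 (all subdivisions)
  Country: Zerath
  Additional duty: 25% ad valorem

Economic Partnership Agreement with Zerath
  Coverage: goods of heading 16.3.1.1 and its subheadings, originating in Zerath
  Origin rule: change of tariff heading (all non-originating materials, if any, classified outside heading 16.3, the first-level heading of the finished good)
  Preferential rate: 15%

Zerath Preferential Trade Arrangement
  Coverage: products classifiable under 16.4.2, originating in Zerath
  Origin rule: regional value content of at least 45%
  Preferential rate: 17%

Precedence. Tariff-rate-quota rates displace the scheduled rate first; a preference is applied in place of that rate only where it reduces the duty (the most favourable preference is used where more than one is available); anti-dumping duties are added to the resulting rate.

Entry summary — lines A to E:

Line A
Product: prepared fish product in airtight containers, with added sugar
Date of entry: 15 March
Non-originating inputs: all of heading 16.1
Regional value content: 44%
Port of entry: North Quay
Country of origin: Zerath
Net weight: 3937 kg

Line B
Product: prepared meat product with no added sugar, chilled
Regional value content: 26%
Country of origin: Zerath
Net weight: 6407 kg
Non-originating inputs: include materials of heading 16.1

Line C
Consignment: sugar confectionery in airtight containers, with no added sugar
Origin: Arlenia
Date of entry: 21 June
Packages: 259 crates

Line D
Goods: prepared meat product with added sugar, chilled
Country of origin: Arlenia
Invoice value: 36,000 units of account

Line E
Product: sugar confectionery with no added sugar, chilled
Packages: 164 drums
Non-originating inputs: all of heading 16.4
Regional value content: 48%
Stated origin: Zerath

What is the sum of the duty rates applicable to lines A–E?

Line A: prepared fish product → 16.4; in airtight containers → 16.4.2; with added sugar → 16.4.2.2. Scheduled 15%. Zerath agreement on 16.1.3: 16.4.2.2 not covered; Zerath agreement on 16.3.1.1: 16.4.2.2 not covered; Zerath agreement on 16.4.2: RVC < 45%. → 15%.
Line B: prepared meat product → 16.1; chilled → 16.1.2; with no added sugar → 16.1.2.1. Scheduled 23%. Zerath agreement on 16.1.3: 16.1.2.1 not covered; Zerath agreement on 16.3.1.1: 16.1.2.1 not covered; Zerath agreement on 16.4.2: 16.1.2.1 not covered; anti-dumping (Zerath, 16.1.2): +25%; total 23% + 25% = 48%. → 48%.
Line C: sugar confectionery → 16.3; in airtight containers → 16.3.2; with no added sugar → 16.3.2.1. Scheduled 20%. No special measure applies. → 20%.
Line D: prepared meat product → 16.1; chilled → 16.1.2; with added sugar → 16.1.2.2. Scheduled 31%. No special measure applies. → 31%.
Line E: sugar confectionery → 16.3; chilled → 16.3.3; with no added sugar → 16.3.3.1. Scheduled 25%. Zerath agreement on 16.1.3: 16.3.3.1 not covered; Zerath agreement on 16.3.1.1: 16.3.3.1 not covered; Zerath agreement on 16.4.2: 16.3.3.1 not covered. → 25%.
Sum: 15% + 48% + 20% + 31% + 25% = 139%.

139%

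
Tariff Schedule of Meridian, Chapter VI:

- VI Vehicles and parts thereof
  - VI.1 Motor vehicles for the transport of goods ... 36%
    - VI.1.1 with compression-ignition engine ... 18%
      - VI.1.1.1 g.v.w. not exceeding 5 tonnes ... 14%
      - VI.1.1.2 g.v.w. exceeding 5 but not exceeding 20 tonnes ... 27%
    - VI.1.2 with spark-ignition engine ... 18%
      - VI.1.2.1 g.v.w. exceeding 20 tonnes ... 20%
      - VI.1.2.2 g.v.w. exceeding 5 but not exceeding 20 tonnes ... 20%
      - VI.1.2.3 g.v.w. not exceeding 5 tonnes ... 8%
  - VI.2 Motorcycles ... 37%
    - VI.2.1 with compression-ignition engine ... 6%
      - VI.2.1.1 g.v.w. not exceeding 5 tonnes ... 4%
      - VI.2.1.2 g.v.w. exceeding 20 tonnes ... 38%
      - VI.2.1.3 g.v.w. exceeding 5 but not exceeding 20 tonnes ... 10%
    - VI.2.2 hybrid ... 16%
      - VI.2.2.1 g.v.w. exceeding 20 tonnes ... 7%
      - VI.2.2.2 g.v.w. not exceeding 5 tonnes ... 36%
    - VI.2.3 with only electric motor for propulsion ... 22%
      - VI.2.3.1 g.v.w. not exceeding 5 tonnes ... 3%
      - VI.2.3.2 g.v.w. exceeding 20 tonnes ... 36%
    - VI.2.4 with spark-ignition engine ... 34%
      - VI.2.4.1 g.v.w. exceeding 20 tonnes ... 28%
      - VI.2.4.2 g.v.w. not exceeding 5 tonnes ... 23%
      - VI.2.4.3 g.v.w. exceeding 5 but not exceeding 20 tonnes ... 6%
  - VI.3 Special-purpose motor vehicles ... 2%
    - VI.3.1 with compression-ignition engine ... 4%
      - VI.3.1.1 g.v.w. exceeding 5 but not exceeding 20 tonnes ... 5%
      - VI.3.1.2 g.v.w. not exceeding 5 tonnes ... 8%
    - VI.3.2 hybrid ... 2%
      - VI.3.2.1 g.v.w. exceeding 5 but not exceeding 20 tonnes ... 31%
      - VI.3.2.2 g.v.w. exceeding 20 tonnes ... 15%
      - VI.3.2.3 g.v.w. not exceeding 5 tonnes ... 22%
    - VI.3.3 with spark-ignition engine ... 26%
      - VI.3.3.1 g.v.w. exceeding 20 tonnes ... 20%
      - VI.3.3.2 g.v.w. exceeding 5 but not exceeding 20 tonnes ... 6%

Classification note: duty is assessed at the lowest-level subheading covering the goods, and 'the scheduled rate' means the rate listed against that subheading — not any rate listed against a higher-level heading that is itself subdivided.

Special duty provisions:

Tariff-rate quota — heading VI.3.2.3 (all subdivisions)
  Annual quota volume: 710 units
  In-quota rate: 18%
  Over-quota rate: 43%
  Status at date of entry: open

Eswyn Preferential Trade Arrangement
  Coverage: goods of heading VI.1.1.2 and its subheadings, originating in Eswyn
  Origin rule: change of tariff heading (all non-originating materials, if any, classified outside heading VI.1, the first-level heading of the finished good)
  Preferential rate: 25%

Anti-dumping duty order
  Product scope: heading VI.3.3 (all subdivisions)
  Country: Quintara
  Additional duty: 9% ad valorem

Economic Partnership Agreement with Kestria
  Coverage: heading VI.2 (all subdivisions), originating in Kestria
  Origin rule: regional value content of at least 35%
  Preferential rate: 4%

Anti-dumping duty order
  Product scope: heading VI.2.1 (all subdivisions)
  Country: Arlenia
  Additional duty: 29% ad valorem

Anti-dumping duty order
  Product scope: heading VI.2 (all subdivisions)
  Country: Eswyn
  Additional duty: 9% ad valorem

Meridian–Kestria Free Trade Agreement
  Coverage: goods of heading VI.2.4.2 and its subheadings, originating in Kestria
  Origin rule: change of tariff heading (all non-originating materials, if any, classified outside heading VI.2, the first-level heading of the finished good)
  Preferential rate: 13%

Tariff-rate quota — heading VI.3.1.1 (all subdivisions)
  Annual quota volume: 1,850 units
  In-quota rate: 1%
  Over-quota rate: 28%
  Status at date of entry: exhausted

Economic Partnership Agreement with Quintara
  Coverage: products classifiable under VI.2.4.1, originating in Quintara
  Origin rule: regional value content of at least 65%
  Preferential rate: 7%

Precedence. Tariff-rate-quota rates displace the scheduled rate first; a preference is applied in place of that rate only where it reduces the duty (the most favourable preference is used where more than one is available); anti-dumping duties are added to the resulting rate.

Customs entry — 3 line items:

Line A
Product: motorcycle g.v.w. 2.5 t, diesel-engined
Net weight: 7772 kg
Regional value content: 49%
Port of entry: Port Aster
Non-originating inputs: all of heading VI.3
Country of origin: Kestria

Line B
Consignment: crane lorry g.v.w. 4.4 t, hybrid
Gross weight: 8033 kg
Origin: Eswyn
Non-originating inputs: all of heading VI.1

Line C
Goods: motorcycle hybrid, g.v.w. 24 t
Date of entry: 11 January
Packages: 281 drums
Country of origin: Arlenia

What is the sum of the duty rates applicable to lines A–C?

29%

Line A: motorcycle → VI.2; diesel-engined → VI.2.1; g.v.w. 2.5 t → VI.2.1.1. Scheduled 4%. Kestria agreement on VI.2: RVC ≥ 35% → 4% available; Kestria agreement on VI.2.4.2: VI.2.1.1 not covered; preference 4% not lower than 4% → no reduction. → 4%.
Line B: crane lorry → VI.3; hybrid → VI.3.2; g.v.w. 4.4 t → VI.3.2.3. Scheduled 22%. quota on VI.3.2.3 open → in-quota 18%; Eswyn agreement on VI.1.1.2: VI.3.2.3 not covered. → 18%.
Line C: motorcycle → VI.2; hybrid → VI.2.2; g.v.w. 24 t → VI.2.2.1. Scheduled 7%. No special measure applies. → 7%.
Sum: 4% + 18% + 7% = 29%.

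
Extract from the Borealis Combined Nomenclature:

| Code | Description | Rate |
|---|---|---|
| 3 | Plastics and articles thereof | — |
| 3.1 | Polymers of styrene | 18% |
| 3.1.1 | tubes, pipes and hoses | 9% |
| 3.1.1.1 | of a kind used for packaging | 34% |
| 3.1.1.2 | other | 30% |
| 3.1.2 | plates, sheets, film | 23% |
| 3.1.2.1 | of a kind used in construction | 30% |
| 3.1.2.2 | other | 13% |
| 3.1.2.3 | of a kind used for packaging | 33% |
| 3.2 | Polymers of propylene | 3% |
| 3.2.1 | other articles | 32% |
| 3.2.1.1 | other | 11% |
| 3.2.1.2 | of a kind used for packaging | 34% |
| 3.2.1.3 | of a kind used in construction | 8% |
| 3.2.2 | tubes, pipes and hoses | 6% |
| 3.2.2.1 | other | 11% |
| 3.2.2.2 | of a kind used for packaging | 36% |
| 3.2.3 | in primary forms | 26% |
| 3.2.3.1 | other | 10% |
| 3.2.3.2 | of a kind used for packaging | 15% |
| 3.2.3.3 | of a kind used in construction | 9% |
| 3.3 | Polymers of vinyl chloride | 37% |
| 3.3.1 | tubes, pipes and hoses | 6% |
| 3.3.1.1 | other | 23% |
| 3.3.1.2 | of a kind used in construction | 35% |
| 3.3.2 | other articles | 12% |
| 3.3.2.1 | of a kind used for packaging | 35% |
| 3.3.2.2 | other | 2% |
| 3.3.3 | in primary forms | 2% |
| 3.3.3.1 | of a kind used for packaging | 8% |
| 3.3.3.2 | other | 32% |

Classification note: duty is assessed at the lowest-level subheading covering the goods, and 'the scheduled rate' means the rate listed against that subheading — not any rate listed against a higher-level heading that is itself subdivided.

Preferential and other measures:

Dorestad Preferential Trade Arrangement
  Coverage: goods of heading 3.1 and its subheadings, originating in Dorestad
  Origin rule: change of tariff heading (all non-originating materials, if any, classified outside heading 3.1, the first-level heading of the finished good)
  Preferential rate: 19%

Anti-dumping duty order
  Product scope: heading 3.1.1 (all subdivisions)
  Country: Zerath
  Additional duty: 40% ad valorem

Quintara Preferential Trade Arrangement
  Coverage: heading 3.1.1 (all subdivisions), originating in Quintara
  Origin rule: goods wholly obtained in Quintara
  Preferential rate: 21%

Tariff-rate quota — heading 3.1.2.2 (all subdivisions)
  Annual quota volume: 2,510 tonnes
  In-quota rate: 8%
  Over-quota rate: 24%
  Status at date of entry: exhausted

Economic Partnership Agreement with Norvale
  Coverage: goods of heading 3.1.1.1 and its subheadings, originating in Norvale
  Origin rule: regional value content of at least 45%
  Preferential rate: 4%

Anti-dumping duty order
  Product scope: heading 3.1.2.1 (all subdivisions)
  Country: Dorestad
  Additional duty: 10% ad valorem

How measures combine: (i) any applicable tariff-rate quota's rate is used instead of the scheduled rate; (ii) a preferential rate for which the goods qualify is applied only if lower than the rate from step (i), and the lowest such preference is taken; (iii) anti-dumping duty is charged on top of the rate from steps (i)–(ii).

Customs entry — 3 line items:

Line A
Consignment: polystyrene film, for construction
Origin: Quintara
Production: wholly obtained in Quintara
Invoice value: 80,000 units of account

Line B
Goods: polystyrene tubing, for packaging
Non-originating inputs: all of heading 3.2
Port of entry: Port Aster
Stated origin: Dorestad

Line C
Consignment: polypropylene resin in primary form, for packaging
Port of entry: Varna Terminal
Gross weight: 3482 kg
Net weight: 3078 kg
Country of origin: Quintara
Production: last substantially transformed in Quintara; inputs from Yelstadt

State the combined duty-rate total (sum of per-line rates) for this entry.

Line A: polystyrene → 3.1; film → 3.1.2; for construction → 3.1.2.1. Scheduled 30%. Quintara agreement on 3.1.1: 3.1.2.1 not covered. → 30%.
Line B: polystyrene → 3.1; tubing → 3.1.1; for packaging → 3.1.1.1. Scheduled 34%. Dorestad agreement on 3.1: CTH met → 19% available; preferential 19%. → 19%.
Line C: polypropylene → 3.2; resin in primary form → 3.2.3; for packaging → 3.2.3.2. Scheduled 15%. Quintara agreement on 3.1.1: 3.2.3.2 not covered. → 15%.
Sum: 30% + 19% + 15% = 64%.

64%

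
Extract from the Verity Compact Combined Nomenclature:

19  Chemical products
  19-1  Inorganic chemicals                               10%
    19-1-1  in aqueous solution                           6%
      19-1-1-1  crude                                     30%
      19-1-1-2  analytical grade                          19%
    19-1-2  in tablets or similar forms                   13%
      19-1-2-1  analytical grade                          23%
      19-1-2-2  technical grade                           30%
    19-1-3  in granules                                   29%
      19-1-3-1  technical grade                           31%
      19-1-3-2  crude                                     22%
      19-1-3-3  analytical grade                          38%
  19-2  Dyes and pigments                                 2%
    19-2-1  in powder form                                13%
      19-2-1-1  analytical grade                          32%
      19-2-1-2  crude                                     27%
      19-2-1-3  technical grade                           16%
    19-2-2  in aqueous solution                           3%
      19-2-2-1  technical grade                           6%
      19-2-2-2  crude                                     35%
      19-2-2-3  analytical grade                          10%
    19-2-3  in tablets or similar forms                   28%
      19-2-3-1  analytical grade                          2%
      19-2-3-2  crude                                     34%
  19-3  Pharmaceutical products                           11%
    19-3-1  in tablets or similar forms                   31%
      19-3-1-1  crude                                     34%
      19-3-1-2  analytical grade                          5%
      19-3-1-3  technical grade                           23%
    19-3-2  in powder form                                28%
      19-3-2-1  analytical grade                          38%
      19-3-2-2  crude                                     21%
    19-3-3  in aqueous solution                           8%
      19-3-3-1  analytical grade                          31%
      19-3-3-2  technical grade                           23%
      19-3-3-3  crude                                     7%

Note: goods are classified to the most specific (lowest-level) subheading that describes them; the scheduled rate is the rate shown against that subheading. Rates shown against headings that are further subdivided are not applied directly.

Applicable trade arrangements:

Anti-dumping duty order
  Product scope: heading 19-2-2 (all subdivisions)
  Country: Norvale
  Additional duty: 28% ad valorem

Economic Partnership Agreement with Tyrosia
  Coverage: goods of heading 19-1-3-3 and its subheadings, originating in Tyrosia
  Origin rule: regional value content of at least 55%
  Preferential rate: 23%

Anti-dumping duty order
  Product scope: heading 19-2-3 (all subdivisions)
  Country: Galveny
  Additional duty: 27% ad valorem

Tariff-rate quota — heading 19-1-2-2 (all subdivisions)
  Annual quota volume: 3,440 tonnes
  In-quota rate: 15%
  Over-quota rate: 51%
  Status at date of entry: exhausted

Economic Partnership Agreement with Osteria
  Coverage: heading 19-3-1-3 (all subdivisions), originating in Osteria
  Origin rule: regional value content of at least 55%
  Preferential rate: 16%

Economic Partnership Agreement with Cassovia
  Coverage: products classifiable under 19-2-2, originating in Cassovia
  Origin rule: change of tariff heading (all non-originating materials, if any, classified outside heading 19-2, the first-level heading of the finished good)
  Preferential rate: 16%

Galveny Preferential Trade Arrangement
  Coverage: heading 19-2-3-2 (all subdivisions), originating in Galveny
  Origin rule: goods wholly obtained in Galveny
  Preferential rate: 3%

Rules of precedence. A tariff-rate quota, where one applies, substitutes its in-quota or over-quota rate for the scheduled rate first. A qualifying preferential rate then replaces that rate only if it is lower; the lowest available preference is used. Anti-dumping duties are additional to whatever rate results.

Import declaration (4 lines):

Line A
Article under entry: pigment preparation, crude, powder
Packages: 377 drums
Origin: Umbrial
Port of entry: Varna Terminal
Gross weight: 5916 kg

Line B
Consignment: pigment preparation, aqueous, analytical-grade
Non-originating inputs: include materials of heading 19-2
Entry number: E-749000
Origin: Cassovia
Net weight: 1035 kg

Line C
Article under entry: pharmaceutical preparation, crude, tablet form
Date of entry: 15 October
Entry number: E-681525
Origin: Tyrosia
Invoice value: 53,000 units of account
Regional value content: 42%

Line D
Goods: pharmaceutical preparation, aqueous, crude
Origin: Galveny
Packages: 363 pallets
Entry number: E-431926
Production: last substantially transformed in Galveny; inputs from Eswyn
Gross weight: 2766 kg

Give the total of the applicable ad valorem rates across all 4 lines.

78%

Line A: pigment → 19-2; powder → 19-2-1; crude → 19-2-1-2. Scheduled 27%. No special measure applies. → 27%.
Line B: pigment → 19-2; aqueous → 19-2-2; analytical-grade → 19-2-2-3. Scheduled 10%. Cassovia agreement on 19-2-2: CTH not met. → 10%.
Line C: pharmaceutical → 19-3; tablet form → 19-3-1; crude → 19-3-1-1. Scheduled 34%. Tyrosia agreement on 19-1-3-3: 19-3-1-1 not covered. → 34%.
Line D: pharmaceutical → 19-3; aqueous → 19-3-3; crude → 19-3-3-3. Scheduled 7%. Galveny agreement on 19-2-3-2: 19-3-3-3 not covered. → 7%.
Sum: 27% + 10% + 34% + 7% = 78%.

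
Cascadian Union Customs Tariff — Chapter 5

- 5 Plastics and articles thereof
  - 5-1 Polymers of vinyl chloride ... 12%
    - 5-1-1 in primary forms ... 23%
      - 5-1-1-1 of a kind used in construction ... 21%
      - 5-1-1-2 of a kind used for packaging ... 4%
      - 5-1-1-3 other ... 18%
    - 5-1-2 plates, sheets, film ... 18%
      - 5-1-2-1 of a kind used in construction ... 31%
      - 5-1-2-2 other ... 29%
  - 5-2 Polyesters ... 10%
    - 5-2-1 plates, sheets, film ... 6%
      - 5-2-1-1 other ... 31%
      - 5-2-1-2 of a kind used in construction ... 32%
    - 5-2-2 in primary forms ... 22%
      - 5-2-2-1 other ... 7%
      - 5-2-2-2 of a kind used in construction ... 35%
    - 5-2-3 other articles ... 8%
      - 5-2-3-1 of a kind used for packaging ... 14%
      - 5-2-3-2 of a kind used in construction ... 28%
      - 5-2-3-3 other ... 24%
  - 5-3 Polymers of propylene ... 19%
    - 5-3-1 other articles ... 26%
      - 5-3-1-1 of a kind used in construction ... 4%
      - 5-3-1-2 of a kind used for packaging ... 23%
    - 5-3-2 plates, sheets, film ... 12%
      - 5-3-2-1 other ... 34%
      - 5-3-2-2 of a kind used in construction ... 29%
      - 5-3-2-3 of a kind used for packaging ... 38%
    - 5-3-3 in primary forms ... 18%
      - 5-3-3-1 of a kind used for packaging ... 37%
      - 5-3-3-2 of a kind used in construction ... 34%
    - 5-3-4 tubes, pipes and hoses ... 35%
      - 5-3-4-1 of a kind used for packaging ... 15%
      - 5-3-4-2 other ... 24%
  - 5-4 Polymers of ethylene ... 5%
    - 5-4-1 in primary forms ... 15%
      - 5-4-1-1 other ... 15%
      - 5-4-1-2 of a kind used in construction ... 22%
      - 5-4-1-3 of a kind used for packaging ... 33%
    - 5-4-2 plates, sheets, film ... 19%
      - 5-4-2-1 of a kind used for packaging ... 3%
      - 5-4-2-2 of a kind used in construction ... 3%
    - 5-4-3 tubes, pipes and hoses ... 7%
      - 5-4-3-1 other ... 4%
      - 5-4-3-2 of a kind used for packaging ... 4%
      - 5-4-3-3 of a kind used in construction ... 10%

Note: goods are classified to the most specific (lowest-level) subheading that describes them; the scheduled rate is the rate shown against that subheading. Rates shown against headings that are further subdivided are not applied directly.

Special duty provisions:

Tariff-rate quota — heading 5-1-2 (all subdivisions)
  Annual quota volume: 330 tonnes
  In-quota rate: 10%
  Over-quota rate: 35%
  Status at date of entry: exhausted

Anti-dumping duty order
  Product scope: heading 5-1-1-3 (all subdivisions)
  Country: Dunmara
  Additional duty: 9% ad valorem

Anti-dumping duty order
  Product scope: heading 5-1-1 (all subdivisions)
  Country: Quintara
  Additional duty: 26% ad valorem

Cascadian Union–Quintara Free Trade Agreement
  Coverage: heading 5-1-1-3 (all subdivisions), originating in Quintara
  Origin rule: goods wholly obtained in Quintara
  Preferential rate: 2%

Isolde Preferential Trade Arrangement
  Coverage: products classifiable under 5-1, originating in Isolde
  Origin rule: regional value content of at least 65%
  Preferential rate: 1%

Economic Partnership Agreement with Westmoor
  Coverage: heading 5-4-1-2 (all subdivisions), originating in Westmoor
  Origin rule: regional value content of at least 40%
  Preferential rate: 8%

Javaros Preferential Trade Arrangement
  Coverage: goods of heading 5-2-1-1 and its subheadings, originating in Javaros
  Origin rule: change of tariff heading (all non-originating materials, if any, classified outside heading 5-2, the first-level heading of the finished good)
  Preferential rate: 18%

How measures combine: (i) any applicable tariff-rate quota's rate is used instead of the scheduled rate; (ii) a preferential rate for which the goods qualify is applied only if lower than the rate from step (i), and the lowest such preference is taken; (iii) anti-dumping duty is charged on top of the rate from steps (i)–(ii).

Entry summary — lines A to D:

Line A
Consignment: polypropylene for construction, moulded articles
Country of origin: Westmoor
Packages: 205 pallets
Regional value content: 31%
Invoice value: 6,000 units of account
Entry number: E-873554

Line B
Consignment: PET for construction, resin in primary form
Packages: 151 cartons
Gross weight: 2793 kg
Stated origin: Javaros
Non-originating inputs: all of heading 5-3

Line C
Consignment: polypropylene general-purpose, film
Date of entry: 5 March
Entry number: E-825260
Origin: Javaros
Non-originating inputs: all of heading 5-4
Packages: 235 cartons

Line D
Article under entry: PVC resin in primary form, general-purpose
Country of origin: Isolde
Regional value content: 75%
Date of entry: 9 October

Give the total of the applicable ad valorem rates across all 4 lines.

74%

Line A: polypropylene → 5-3; moulded articles → 5-3-1; for construction → 5-3-1-1. Scheduled 4%. Westmoor agreement on 5-4-1-2: 5-3-1-1 not covered. → 4%.
Line B: PET → 5-2; resin in primary form → 5-2-2; for construction → 5-2-2-2. Scheduled 35%. Javaros agreement on 5-2-1-1: 5-2-2-2 not covered. → 35%.
Line C: polypropylene → 5-3; film → 5-3-2; general-purpose → 5-3-2-1. Scheduled 34%. Javaros agreement on 5-2-1-1: 5-3-2-1 not covered. → 34%.
Line D: PVC → 5-1; resin in primary form → 5-1-1; general-purpose → 5-1-1-3. Scheduled 18%. Isolde agreement on 5-1: RVC ≥ 65% → 1% available; preferential 1%. → 1%.
Sum: 4% + 35% + 34% + 1% = 74%.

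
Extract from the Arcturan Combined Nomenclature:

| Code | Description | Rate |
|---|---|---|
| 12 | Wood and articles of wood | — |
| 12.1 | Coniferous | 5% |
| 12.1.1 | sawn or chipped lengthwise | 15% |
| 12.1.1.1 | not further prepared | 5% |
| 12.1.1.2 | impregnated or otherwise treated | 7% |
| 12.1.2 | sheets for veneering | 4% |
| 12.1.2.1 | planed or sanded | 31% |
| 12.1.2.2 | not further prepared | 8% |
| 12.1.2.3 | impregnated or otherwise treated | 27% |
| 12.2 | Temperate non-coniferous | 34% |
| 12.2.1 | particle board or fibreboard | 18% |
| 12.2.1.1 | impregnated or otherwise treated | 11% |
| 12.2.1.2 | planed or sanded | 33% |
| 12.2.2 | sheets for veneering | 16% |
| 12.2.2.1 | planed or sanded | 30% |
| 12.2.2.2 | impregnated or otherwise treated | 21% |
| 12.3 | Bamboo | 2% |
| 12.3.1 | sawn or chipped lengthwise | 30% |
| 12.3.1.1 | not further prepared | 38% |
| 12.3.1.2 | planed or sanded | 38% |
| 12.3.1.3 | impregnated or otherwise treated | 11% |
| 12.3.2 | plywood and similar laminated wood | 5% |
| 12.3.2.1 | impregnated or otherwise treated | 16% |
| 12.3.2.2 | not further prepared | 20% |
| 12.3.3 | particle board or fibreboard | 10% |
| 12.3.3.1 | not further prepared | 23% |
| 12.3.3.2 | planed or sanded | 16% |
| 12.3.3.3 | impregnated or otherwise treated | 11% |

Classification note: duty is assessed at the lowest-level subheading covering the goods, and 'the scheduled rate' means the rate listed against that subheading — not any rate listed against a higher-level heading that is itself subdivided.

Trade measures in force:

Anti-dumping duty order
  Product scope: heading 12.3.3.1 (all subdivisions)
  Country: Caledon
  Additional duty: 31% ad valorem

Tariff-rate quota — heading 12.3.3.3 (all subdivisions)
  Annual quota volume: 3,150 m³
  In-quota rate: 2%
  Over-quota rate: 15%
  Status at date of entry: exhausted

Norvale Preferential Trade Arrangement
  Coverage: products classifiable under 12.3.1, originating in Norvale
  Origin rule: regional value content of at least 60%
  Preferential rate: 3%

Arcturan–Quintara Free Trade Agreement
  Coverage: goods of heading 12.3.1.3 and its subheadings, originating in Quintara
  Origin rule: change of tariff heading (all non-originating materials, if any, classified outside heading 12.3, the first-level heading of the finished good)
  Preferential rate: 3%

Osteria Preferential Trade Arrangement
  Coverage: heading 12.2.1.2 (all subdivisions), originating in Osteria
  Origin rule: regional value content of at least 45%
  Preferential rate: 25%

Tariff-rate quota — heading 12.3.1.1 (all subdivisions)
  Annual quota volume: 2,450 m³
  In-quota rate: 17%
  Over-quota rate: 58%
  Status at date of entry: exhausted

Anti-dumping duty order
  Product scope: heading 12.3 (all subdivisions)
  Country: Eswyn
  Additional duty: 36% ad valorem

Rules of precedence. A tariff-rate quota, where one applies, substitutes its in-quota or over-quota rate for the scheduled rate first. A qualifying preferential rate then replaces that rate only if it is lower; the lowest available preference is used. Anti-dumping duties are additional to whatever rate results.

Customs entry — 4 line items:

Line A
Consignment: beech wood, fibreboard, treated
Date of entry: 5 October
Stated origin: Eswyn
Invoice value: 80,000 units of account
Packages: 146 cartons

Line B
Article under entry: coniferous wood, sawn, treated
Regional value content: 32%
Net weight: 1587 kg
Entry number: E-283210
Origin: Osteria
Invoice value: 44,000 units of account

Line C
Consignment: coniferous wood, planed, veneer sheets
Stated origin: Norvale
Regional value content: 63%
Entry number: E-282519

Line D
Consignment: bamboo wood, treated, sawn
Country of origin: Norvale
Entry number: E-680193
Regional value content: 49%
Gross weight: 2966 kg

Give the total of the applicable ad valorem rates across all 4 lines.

60%

Line A: beech → 12.2; fibreboard → 12.2.1; treated → 12.2.1.1. Scheduled 11%. No special measure applies. → 11%.
Line B: coniferous → 12.1; sawn → 12.1.1; treated → 12.1.1.2. Scheduled 7%. Osteria agreement on 12.2.1.2: 12.1.1.2 not covered. → 7%.
Line C: coniferous → 12.1; veneer sheets → 12.1.2; planed → 12.1.2.1. Scheduled 31%. Norvale agreement on 12.3.1: 12.1.2.1 not covered. → 31%.
Line D: bamboo → 12.3; sawn → 12.3.1; treated → 12.3.1.3. Scheduled 11%. Norvale agreement on 12.3.1: RVC < 60%. → 11%.
Sum: 11% + 7% + 31% + 11% = 60%.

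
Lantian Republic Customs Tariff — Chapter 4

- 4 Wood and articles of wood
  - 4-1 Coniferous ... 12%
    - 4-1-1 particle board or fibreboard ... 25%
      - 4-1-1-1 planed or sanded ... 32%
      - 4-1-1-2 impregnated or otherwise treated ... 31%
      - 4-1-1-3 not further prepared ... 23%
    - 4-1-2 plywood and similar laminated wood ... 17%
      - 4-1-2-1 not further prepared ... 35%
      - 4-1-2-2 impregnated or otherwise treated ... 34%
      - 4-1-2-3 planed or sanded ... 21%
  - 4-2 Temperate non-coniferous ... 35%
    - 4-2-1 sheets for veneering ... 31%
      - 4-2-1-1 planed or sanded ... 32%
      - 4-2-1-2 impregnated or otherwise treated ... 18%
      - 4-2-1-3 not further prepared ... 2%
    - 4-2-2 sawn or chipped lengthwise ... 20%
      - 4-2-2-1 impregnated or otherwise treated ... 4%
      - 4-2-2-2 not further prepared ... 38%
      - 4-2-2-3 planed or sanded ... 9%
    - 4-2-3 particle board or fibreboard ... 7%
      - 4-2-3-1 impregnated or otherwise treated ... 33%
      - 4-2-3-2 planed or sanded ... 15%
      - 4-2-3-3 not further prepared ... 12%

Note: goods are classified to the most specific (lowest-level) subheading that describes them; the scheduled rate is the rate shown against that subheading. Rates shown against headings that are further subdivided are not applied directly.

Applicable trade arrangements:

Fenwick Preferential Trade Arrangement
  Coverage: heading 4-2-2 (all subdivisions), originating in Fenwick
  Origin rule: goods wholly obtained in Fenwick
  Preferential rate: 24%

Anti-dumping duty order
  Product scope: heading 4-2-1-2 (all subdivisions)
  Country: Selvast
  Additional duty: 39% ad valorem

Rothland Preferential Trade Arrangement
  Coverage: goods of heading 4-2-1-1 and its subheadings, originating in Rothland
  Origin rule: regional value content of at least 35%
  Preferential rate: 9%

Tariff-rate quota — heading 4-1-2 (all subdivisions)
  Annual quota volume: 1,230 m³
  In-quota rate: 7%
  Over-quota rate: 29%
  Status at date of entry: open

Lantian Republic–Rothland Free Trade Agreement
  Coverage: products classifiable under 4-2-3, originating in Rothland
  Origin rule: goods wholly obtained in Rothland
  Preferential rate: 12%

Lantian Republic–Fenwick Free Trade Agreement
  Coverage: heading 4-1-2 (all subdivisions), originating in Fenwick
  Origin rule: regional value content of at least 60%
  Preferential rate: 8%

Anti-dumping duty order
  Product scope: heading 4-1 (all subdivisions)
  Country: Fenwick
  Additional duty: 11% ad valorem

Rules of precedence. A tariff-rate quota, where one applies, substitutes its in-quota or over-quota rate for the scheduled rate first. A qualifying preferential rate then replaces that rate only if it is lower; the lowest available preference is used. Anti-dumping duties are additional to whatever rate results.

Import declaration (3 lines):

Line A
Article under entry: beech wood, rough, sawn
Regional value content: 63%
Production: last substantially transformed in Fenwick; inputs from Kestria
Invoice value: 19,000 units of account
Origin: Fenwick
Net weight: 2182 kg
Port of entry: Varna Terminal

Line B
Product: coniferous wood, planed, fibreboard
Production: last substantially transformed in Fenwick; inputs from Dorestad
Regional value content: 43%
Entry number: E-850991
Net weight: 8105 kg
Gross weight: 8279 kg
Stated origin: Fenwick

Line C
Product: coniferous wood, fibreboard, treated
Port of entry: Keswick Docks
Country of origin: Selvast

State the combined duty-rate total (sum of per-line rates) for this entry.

112%

Line A: beech → 4-2; sawn → 4-2-2; rough → 4-2-2-2. Scheduled 38%. Fenwick agreement on 4-2-2: not wholly obtained; Fenwick agreement on 4-1-2: 4-2-2-2 not covered. → 38%.
Line B: coniferous → 4-1; fibreboard → 4-1-1; planed → 4-1-1-1. Scheduled 32%. Fenwick agreement on 4-2-2: 4-1-1-1 not covered; Fenwick agreement on 4-1-2: 4-1-1-1 not covered; anti-dumping (Fenwick, 4-1): +11%; total 32% + 11% = 43%. → 43%.
Line C: coniferous → 4-1; fibreboard → 4-1-1; treated → 4-1-1-2. Scheduled 31%. No special measure applies. → 31%.
Sum: 38% + 43% + 31% = 112%.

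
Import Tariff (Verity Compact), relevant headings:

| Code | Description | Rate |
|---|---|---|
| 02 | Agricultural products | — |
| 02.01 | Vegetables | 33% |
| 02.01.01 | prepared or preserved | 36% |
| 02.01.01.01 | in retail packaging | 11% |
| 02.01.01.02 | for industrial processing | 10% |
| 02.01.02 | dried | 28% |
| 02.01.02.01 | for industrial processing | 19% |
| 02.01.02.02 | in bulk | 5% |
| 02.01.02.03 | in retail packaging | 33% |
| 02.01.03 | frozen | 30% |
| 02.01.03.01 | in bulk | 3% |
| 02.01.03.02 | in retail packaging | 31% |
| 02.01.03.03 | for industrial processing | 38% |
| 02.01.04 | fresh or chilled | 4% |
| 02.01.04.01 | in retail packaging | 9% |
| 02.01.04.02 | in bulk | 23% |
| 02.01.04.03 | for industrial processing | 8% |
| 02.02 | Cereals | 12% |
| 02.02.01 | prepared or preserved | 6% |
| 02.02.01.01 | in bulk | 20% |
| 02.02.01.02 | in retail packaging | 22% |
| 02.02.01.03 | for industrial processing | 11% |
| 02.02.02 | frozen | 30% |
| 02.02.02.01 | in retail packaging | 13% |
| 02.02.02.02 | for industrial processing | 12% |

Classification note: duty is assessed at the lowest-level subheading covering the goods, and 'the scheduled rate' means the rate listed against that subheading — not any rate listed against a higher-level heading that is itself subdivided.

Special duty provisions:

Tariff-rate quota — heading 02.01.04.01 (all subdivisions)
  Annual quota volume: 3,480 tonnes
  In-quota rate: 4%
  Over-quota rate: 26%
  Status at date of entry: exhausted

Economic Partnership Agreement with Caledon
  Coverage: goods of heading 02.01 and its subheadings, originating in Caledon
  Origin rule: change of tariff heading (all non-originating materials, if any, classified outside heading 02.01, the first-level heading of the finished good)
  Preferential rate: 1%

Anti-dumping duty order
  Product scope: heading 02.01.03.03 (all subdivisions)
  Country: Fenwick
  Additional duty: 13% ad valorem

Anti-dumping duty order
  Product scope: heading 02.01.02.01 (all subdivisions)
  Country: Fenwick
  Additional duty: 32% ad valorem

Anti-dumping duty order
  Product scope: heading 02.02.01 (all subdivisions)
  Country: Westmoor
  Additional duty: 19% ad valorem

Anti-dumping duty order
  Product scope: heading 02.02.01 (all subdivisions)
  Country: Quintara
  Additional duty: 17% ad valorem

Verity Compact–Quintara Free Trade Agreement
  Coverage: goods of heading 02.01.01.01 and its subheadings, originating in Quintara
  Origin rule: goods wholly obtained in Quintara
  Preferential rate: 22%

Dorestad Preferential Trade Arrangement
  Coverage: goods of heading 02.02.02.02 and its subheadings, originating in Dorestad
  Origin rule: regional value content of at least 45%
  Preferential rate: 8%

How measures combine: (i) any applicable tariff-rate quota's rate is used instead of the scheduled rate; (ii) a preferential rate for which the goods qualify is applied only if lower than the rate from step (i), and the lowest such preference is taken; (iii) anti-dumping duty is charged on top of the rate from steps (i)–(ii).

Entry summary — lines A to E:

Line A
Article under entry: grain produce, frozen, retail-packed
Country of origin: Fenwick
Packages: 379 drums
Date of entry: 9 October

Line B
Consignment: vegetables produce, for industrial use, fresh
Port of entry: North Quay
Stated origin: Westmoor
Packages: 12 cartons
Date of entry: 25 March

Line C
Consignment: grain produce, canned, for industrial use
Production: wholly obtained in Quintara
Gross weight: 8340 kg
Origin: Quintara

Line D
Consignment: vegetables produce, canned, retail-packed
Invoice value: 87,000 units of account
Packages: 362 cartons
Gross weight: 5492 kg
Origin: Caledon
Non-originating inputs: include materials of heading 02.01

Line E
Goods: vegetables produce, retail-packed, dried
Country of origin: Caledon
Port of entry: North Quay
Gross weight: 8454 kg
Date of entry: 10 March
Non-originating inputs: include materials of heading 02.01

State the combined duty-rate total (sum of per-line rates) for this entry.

93%

Line A: grain → 02.02; frozen → 02.02.02; retail-packed → 02.02.02.01. Scheduled 13%. No special measure applies. → 13%.
Line B: vegetables → 02.01; fresh → 02.01.04; for industrial use → 02.01.04.03. Scheduled 8%. No special measure applies. → 8%.
Line C: grain → 02.02; canned → 02.02.01; for industrial use → 02.02.01.03. Scheduled 11%. Quintara agreement on 02.01.01.01: 02.02.01.03 not covered; anti-dumping (Quintara, 02.02.01): +17%; total 11% + 17% = 28%. → 28%.
Line D: vegetables → 02.01; canned → 02.01.01; retail-packed → 02.01.01.01. Scheduled 11%. Caledon agreement on 02.01: CTH not met. → 11%.
Line E: vegetables → 02.01; dried → 02.01.02; retail-packed → 02.01.02.03. Scheduled 33%. Caledon agreement on 02.01: CTH not met. → 33%.
Sum: 13% + 8% + 28% + 11% + 33% = 93%.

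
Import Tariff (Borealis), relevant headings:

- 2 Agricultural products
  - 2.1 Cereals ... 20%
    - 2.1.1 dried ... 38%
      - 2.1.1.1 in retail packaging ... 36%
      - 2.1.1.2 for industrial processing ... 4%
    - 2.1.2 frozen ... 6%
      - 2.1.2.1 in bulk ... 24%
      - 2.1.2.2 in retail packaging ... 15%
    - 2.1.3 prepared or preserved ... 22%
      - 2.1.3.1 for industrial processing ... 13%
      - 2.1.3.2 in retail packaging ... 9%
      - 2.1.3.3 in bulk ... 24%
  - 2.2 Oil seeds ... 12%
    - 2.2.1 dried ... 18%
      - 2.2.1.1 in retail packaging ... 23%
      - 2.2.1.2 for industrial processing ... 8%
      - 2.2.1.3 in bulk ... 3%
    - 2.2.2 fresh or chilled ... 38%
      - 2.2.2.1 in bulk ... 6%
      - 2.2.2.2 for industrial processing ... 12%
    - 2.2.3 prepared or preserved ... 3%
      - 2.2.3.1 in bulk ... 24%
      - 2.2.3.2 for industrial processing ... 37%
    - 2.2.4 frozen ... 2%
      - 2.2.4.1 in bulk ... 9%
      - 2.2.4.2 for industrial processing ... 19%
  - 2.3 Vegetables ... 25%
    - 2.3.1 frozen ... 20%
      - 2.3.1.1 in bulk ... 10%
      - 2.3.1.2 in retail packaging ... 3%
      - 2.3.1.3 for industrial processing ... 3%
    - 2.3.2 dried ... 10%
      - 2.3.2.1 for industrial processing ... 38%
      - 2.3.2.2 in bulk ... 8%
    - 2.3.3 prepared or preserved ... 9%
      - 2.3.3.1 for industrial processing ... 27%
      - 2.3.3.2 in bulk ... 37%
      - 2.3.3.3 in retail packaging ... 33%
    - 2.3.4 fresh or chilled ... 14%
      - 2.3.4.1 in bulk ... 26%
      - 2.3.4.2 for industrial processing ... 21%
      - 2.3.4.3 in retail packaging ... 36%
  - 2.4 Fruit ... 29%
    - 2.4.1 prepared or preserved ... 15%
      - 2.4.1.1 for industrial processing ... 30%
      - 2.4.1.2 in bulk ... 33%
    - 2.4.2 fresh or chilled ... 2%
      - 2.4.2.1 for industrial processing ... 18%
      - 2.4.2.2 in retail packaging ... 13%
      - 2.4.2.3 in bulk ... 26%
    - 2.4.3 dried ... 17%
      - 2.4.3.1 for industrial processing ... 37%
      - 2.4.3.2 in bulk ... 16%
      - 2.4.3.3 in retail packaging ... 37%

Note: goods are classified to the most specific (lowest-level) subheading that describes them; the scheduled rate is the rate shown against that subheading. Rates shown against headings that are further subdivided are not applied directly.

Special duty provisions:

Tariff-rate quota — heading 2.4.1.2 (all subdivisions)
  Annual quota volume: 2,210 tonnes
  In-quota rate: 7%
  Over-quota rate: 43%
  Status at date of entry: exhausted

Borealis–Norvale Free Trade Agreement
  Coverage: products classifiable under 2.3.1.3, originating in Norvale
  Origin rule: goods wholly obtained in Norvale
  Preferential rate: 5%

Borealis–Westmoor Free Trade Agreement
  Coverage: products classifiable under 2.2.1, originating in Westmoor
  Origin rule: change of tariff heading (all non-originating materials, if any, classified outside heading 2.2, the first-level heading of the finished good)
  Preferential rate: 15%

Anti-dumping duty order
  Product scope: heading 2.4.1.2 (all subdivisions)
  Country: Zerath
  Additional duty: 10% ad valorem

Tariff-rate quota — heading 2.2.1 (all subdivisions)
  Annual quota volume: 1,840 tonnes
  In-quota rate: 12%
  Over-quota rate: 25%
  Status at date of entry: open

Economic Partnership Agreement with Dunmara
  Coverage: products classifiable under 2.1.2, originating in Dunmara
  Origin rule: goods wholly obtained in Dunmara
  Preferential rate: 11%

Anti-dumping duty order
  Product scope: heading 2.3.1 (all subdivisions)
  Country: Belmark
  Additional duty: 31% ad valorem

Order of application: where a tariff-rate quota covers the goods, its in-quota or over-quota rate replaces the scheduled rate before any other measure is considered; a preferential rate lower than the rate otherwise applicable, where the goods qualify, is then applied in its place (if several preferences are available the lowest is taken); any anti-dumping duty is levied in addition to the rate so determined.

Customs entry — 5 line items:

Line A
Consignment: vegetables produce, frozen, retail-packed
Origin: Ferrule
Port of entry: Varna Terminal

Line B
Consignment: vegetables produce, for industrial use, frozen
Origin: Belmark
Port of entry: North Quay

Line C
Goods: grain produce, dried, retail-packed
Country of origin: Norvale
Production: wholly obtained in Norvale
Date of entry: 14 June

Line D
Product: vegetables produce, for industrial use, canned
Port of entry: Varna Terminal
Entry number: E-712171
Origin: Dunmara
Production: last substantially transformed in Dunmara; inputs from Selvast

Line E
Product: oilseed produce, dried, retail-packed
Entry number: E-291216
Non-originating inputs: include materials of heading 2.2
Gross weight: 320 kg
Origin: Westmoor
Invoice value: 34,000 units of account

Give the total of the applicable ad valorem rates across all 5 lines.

112%

Line A: vegetables → 2.3; frozen → 2.3.1; retail-packed → 2.3.1.2. Scheduled 3%. No special measure applies. → 3%.
Line B: vegetables → 2.3; frozen → 2.3.1; for industrial use → 2.3.1.3. Scheduled 3%. anti-dumping (Belmark, 2.3.1): +31%; total 3% + 31% = 34%. → 34%.
Line C: grain → 2.1; dried → 2.1.1; retail-packed → 2.1.1.1. Scheduled 36%. Norvale agreement on 2.3.1.3: 2.1.1.1 not covered. → 36%.
Line D: vegetables → 2.3; canned → 2.3.3; for industrial use → 2.3.3.1. Scheduled 27%. Dunmara agreement on 2.1.2: 2.3.3.1 not covered. → 27%.
Line E: oilseed → 2.2; dried → 2.2.1; retail-packed → 2.2.1.1. Scheduled 23%. quota on 2.2.1 open → in-quota 12%; Westmoor agreement on 2.2.1: CTH not met. → 12%.
Sum: 3% + 34% + 36% + 27% + 12% = 112%.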